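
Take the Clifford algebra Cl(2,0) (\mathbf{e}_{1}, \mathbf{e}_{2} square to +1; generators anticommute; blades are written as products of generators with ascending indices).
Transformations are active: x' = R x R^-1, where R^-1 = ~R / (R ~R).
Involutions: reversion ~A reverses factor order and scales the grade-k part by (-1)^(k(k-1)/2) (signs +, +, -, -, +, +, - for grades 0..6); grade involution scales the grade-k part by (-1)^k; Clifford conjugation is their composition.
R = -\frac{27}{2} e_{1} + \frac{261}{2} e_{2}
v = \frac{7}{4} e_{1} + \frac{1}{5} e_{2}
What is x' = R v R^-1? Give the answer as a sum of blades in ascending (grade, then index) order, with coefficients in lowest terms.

~R = -\frac{27}{2} e_{1} + \frac{261}{2} e_{2}, and R ~R = \frac{34425}{2}, so R^-1 = ~R / (\frac{34425}{2}).
R v = \frac{99}{40} - \frac{9243}{40} e_{1} e_{2}
Answer: -\frac{3727}{2125} e_{1} - \frac{1381}{8500} e_{2}


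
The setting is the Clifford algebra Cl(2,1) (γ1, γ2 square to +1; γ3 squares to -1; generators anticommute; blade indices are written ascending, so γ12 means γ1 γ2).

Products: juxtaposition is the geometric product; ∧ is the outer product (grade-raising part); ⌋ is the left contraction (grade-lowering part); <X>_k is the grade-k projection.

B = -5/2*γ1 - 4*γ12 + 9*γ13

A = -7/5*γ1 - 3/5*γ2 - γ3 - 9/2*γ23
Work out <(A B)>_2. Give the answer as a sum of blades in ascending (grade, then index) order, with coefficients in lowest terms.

step 1: 7/2 - 57/5*γ1 + 28/5*γ2 - 63/5*γ3 + 39*γ12 - 41/2*γ13 + 413/20*γ123
step 2: 39*γ12 - 41/2*γ13
Answer: 39*γ12 - 41/2*γ13


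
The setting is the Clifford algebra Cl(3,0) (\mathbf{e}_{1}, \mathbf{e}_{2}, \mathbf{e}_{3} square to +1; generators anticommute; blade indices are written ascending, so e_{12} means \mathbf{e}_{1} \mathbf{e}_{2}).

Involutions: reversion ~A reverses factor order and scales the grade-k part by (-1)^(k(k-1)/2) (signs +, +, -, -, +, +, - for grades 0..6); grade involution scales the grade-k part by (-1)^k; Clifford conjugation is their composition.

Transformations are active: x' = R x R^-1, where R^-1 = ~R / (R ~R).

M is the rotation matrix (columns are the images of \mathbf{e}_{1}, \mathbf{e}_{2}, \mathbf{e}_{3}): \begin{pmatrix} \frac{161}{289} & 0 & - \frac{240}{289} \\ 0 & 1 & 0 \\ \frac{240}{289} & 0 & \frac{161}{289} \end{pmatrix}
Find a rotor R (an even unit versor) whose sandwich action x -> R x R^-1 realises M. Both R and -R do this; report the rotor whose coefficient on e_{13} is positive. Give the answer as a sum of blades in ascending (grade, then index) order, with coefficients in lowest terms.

Method: write R = a + b12*e_{12} + b13*e_{13} + b23*e_{23} with a^2 + b12^2 + b13^2 + b23^2 = 1 (so R^-1 = ~R). Expanding the columns R e_j ~R gives tr M = 4a^2 - 1 and, from the antisymmetric part, M21 - M12 = -4a*b12, M13 - M31 = 4a*b13, M32 - M23 = -4a*b23.
Here tr M = \frac{611}{289}, so a^2 = (1 + tr M)/4 = \frac{225}{289} and a = ±\frac{15}{17}. Taking a = \frac{15}{17}: M21 - M12 = 0, M13 - M31 = -\frac{480}{289}, M32 - M23 = 0, giving b12 = 0, b13 = -\frac{8}{17}, b23 = 0, i.e. R = \frac{15}{17} - \frac{8}{17} e_{13}.
Its e_{13} coefficient is negative, so report the other preimage -R.
Answer: -\frac{15}{17} + \frac{8}{17} e_{13}. Why the constraint matters: R and -R act identically through the sandwich — M has trace \frac{611}{289} either way — so only the sign condition on e_{13} picks one of the two preimages.


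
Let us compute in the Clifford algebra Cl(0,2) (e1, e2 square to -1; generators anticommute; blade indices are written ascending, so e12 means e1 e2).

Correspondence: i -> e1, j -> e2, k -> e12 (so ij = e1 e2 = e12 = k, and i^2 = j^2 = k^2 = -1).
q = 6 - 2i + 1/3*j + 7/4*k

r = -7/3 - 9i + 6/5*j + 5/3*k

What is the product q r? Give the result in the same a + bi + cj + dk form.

In blades: q = 6 - 2*e1 + 1/3*e2 + 7/4*e12, r = -7/3 - 9*e1 + 6/5*e2 + 5/3*e12.
Distribute q over r term by term (generator squares from the signature, products reordered to ascending indices): (6)*r = -14 - 54*e1 + 36/5*e2 + 10*e12; (-2*e1)*r = -18 + 14/3*e1 + 10/3*e2 - 12/5*e12; (1/3*e2)*r = -2/5 + 5/9*e1 - 7/9*e2 + 3*e12; (7/4*e12)*r = -35/12 - 21/10*e1 - 63/4*e2 - 49/12*e12.
Sum: -2119/60 - 4579/90*e1 - 1079/180*e2 + 391/60*e12; translating back through the correspondence:
Answer: -2119/60 - 4579/90*i - 1079/180*j + 391/60*k


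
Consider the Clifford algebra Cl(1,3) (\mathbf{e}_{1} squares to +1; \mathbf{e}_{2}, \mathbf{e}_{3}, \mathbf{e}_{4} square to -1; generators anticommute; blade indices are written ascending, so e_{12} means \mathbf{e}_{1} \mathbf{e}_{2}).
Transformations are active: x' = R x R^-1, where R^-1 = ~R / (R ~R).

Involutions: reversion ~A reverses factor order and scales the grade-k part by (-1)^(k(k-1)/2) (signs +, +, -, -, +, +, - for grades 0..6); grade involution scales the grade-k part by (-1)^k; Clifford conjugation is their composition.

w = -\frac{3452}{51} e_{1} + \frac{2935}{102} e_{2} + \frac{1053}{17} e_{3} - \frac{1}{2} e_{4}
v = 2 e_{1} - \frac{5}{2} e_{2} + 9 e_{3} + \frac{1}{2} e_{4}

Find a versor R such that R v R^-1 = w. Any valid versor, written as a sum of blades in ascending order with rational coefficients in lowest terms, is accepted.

R = v + w = -\frac{3350}{51} e_{1} + \frac{1340}{51} e_{2} + \frac{1206}{17} e_{3} works: the equal norms (-\frac{167}{2}) guarantee its sandwich swaps v into w.
Answer: -\frac{3350}{51} e_{1} + \frac{1340}{51} e_{2} + \frac{1206}{17} e_{3}


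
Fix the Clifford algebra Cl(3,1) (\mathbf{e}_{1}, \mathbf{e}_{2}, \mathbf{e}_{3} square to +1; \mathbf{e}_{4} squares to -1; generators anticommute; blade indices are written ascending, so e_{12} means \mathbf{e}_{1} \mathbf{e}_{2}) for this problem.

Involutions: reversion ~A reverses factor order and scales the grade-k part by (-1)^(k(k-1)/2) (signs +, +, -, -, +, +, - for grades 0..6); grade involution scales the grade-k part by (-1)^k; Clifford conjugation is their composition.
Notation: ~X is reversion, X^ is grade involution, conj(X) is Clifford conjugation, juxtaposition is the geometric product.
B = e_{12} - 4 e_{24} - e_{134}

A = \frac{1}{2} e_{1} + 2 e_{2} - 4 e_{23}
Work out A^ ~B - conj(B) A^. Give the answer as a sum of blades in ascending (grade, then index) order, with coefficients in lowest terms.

first term: -2 e_{1} + \frac{1}{2} e_{2} - 8 e_{4} - 4 e_{13} + \frac{31}{2} e_{34} - 6 e_{124} + 2 e_{1234}
second term: 2 e_{1} - \frac{1}{2} e_{2} + 8 e_{4} + 4 e_{13} - \frac{31}{2} e_{34} - 6 e_{124} + 2 e_{1234}
Answer: -4 e_{1} + e_{2} - 16 e_{4} - 8 e_{13} + 31 e_{34}


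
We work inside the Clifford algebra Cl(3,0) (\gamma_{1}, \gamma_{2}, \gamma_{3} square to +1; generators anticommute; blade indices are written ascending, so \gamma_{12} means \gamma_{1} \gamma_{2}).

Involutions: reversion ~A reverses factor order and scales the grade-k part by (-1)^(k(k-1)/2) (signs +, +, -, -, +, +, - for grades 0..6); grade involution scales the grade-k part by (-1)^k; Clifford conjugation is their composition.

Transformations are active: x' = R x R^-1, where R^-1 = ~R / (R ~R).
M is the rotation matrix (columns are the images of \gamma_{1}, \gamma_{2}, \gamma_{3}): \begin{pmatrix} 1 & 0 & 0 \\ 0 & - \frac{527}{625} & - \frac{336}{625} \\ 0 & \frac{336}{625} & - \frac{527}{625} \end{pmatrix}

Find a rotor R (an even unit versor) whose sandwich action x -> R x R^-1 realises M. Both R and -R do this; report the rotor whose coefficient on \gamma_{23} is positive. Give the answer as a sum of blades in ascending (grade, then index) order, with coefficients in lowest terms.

Method: write R = a + b12*\gamma_{12} + b13*\gamma_{13} + b23*\gamma_{23} with a^2 + b12^2 + b13^2 + b23^2 = 1 (so R^-1 = ~R). Expanding the columns R e_j ~R gives tr M = 4a^2 - 1 and, from the antisymmetric part, M21 - M12 = -4a*b12, M13 - M31 = 4a*b13, M32 - M23 = -4a*b23.
Here tr M = -\frac{429}{625}, so a^2 = (1 + tr M)/4 = \frac{49}{625} and a = ±\frac{7}{25}. Taking a = \frac{7}{25}: M21 - M12 = 0, M13 - M31 = 0, M32 - M23 = \frac{672}{625}, giving b12 = 0, b13 = 0, b23 = -\frac{24}{25}, i.e. R = \frac{7}{25} - \frac{24}{25} \gamma_{23}.
Its \gamma_{23} coefficient is negative, so report the other preimage -R.
Answer: -\frac{7}{25} + \frac{24}{25} \gamma_{23}. Key observation: the double cover Spin(3) -> SO(3) sends R and -R to the same matrix (trace -\frac{429}{625} here), so the stated sign of the \gamma_{23} coefficient is what selects one sheet.


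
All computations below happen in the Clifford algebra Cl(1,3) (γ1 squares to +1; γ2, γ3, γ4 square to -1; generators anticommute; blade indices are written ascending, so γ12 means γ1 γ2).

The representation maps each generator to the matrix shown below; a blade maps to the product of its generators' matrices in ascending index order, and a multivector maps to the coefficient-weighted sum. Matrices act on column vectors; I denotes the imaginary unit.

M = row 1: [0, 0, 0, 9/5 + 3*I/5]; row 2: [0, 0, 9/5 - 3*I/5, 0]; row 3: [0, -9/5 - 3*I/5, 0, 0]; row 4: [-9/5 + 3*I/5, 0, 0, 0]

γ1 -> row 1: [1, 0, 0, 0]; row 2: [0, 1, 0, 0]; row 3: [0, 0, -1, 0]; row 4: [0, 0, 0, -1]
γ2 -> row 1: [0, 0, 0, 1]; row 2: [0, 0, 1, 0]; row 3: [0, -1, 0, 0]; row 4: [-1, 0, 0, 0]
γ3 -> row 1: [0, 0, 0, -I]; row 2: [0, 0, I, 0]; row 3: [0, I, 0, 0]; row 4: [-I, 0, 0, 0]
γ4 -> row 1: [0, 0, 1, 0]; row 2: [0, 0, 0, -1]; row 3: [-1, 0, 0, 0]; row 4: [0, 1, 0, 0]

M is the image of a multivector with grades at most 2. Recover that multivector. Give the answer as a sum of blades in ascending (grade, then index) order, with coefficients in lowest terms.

Method: the blade images are trace-orthogonal — tr(rho(e_A) rho(e_B)^-1) = 4 if A = B and 0 otherwise — and rho(e_A)^-1 = (e_A)^2 * rho(e_A) with (e_A)^2 = +1 or -1, so the coefficient of e_A in the preimage is (e_A)^2 * tr(M rho(e_A))/4.
Nonzero projections over blades of grade <= 2: γ2: (γ2)^2 = -1, tr(M rho(γ2)) = -36/5, coefficient 9/5; γ3: (γ3)^2 = -1, tr(M rho(γ3)) = 12/5, coefficient -3/5. Every other blade of grade <= 2 projects to 0.
Answer: 9/5*γ2 - 3/5*γ3


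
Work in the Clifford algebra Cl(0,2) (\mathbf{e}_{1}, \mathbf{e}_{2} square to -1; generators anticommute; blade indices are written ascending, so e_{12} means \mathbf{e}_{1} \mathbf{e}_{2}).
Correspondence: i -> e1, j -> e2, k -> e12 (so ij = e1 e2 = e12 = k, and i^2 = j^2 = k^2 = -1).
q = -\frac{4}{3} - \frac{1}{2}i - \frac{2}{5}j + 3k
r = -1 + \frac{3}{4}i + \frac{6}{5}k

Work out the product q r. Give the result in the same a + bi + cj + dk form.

In blades: q = -\frac{4}{3} - \frac{1}{2} e_{1} - \frac{2}{5} e_{2} + 3 e_{12}, r = -1 + \frac{3}{4} e_{1} + \frac{6}{5} e_{12}.
Distribute q over r term by term (generator squares from the signature, products reordered to ascending indices): (-\frac{4}{3})*r = \frac{4}{3} - e_{1} - \frac{8}{5} e_{12}; (-\frac{1}{2} e_{1})*r = \frac{3}{8} + \frac{1}{2} e_{1} + \frac{3}{5} e_{2}; (-\frac{2}{5} e_{2})*r = -\frac{12}{25} e_{1} + \frac{2}{5} e_{2} + \frac{3}{10} e_{12}; (3 e_{12})*r = -\frac{18}{5} + \frac{9}{4} e_{2} - 3 e_{12}.
Sum: -\frac{227}{120} - \frac{49}{50} e_{1} + \frac{13}{4} e_{2} - \frac{43}{10} e_{12}; translating back through the correspondence:
Answer: -\frac{227}{120} - \frac{49}{50}i + \frac{13}{4}j - \frac{43}{10}k


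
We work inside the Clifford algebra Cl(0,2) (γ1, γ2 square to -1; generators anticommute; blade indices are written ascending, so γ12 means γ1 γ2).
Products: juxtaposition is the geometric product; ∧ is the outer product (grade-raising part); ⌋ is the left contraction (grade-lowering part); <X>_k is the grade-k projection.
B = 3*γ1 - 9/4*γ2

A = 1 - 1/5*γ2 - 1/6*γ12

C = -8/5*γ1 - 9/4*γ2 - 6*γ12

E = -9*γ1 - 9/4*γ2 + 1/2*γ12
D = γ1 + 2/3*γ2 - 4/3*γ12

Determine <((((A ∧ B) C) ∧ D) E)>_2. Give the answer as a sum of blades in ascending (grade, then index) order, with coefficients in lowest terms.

step 1: 3*γ1 - 9/4*γ2 + 3/5*γ12
step 2: 267/80 + 297/20*γ1 + 426/25*γ2 - 207/20*γ12
step 3: 267/80*γ1 + 89/40*γ2 - 1159/100*γ12
step 4: 32671/800 - 4993/200*γ1 + 82113/800*γ2 + 801/64*γ12
step 5: 801/64*γ12
Answer: 801/64*γ12


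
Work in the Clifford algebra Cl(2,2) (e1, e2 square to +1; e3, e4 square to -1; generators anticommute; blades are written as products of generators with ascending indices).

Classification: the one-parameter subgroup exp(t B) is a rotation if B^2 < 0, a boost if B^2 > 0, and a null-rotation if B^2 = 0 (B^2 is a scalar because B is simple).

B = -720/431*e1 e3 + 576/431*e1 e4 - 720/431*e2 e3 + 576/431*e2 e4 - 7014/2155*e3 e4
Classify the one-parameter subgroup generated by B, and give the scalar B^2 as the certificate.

B^2 term by term: the squares give (-720/431)^2*(e1 e3)^2 + (576/431)^2*(e1 e4)^2 + (-720/431)^2*(e2 e3)^2 + (576/431)^2*(e2 e4)^2 + (-7014/2155)^2*(e3 e4)^2 = 518400/185761*(+1) + 331776/185761*(+1) + 518400/185761*(+1) + 331776/185761*(+1) + 49196196/4644025*(-1) = -36/25 (each basis 2-blade squares to minus the product of its generators' squares); cross terms between blades sharing an index anticommute and cancel; the commuting (index-disjoint) pairs give grade-4 terms 2*c*c'*(blade product), which cancel blade by blade — e1 e2 e3 e4: 829440/185761 - 829440/185761 = 0 — confirming B is simple. So B^2 = -36/25.
Answer: rotation, certificate B^2 = -36/25. Why this suffices: the scalar -36/25 survives any versor conjugation, so its sign alone determines the class however B is presented.


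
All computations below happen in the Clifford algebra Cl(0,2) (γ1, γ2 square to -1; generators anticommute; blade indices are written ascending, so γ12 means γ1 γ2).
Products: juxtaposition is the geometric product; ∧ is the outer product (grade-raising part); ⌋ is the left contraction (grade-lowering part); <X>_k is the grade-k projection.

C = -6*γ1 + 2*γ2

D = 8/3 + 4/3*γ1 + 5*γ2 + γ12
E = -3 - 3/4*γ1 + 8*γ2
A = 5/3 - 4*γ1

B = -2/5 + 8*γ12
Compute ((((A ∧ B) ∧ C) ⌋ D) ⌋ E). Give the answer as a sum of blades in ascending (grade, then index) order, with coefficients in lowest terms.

step 1: -2/3 + 8/5*γ1 + 40/3*γ12
step 2: 4*γ1 - 4/3*γ2 + 16/5*γ12
step 3: -28/15 - 4/3*γ1 - 4*γ2
step 4: 183/5 + 7/5*γ1 - 224/15*γ2
Answer: 183/5 + 7/5*γ1 - 224/15*γ2


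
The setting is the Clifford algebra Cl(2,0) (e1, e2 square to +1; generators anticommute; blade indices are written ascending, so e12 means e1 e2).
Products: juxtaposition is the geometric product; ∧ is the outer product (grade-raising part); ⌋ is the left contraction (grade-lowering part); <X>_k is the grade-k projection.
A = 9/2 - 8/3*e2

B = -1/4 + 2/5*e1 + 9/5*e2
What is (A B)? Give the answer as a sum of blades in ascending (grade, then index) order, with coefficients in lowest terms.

step 1: -237/40 + 9/5*e1 + 263/30*e2 + 16/15*e12
Answer: -237/40 + 9/5*e1 + 263/30*e2 + 16/15*e12


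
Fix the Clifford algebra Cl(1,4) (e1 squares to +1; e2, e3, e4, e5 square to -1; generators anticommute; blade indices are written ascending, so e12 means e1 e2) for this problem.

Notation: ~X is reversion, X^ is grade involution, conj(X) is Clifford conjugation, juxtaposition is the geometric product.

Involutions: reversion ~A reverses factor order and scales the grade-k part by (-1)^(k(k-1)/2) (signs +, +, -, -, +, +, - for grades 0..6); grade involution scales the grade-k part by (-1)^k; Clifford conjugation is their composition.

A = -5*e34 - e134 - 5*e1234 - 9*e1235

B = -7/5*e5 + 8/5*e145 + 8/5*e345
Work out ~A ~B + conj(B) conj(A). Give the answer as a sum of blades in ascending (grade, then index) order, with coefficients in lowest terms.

first term: 8*e5 + 8/5*e15 + 8/5*e35 - 63/5*e123 + 72/5*e124 - 8*e125 + 8*e135 - 72/5*e234 + 8*e235 - 7*e345 - 7/5*e1345 + 7*e12345
second term: -8*e5 - 8/5*e15 - 8/5*e35 - 63/5*e123 - 72/5*e124 + 8*e125 + 8*e135 + 72/5*e234 - 8*e235 + 7*e345 + 7/5*e1345 - 7*e12345
Answer: -126/5*e123 + 16*e135


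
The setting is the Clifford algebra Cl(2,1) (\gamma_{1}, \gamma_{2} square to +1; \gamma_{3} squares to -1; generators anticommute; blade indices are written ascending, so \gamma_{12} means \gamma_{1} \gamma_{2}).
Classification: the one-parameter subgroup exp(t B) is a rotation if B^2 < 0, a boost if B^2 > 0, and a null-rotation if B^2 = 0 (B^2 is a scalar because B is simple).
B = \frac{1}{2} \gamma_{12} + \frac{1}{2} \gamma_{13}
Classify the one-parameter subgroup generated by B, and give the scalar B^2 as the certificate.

B^2 term by term: the squares give (\frac{1}{2})^2*(\gamma_{12})^2 + (\frac{1}{2})^2*(\gamma_{13})^2 = \frac{1}{4}*(-1) + \frac{1}{4}*(+1) = 0 (each basis 2-blade squares to minus the product of its generators' squares); cross terms between blades sharing an index anticommute and cancel. So B^2 = 0.
Answer: null-rotation, certificate B^2 = 0. The invariant at work: B^2 = 0 is unchanged by conjugation, hence its sign classifies the subgroup whatever basis B is written in.


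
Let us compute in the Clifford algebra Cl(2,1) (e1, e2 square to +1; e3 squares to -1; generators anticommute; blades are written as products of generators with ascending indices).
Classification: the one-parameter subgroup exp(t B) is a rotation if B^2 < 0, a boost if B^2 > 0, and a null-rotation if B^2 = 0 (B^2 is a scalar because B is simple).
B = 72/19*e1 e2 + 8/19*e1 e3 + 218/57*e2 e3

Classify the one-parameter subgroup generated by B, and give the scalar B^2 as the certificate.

B^2 term by term: the squares give (72/19)^2*(e1 e2)^2 + (8/19)^2*(e1 e3)^2 + (218/57)^2*(e2 e3)^2 = 5184/361*(-1) + 64/361*(+1) + 47524/3249*(+1) = 4/9 (each basis 2-blade squares to minus the product of its generators' squares); cross terms between blades sharing an index anticommute and cancel. So B^2 = 4/9.
Answer: boost, certificate B^2 = 4/9. The scalar 4/9 is the complete invariant here: its sign names the subgroup type.


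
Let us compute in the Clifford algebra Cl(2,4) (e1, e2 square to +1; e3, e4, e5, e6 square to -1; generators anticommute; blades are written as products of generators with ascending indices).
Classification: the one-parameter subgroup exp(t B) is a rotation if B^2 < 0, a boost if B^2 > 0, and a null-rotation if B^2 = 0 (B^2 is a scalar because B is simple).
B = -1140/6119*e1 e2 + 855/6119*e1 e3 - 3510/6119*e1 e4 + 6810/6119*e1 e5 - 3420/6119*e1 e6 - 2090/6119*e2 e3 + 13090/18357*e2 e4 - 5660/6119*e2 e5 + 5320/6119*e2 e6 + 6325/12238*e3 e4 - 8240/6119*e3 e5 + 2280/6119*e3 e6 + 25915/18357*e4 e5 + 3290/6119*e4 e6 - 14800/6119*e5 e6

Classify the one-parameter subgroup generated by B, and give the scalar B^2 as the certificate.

B^2 term by term: the squares give (-1140/6119)^2*(e1 e2)^2 + (855/6119)^2*(e1 e3)^2 + (-3510/6119)^2*(e1 e4)^2 + (6810/6119)^2*(e1 e5)^2 + (-3420/6119)^2*(e1 e6)^2 + (-2090/6119)^2*(e2 e3)^2 + (13090/18357)^2*(e2 e4)^2 + (-5660/6119)^2*(e2 e5)^2 + (5320/6119)^2*(e2 e6)^2 + (6325/12238)^2*(e3 e4)^2 + (-8240/6119)^2*(e3 e5)^2 + (2280/6119)^2*(e3 e6)^2 + (25915/18357)^2*(e4 e5)^2 + (3290/6119)^2*(e4 e6)^2 + (-14800/6119)^2*(e5 e6)^2 = 1299600/37442161*(-1) + 731025/37442161*(+1) + 12320100/37442161*(+1) + 46376100/37442161*(+1) + 11696400/37442161*(+1) + 4368100/37442161*(+1) + 171348100/336979449*(+1) + 32035600/37442161*(+1) + 28302400/37442161*(+1) + 40005625/149768644*(-1) + 67897600/37442161*(-1) + 5198400/37442161*(-1) + 671587225/336979449*(-1) + 10824100/37442161*(-1) + 219040000/37442161*(-1) = -25/4 (each basis 2-blade squares to minus the product of its generators' squares); cross terms between blades sharing an index anticommute and cancel; the commuting (index-disjoint) pairs give grade-4 terms 2*c*c'*(blade product), which cancel blade by blade — e1 e2 e3 e4: -7210500/37442161 - 7461300/37442161 + 14671800/37442161 = 0; e1 e2 e3 e5: 18787200/37442161 + 9678600/37442161 - 28465800/37442161 = 0; e1 e2 e3 e6: -5198400/37442161 - 9097200/37442161 + 14295600/37442161 = 0; e1 e2 e4 e5: -19695400/37442161 - 39733200/37442161 + 59428600/37442161 = 0; e1 e2 e4 e6: -7501200/37442161 + 37346400/37442161 - 29845200/37442161 = 0; e1 e2 e5 e6: 33744000/37442161 - 72458400/37442161 + 38714400/37442161 = 0; e1 e3 e4 e5: 14771550/37442161 - 57844800/37442161 + 43073250/37442161 = 0; e1 e3 e4 e6: 5625900/37442161 + 16005600/37442161 - 21631500/37442161 = 0; e1 e3 e5 e6: -25308000/37442161 - 31053600/37442161 + 56361600/37442161 = 0; e1 e4 e5 e6: 103896000/37442161 - 44809800/37442161 - 59086200/37442161 = 0; e2 e3 e4 e5: -108324700/112326483 + 215723200/112326483 - 35799500/37442161 = 0; e2 e3 e4 e6: -13752200/37442161 - 19896800/37442161 + 33649000/37442161 = 0; e2 e3 e5 e6: 61864000/37442161 + 25809600/37442161 - 87673600/37442161 = 0; e2 e4 e5 e6: -387464000/112326483 + 37242800/37442161 + 275735600/112326483 = 0; e3 e4 e5 e6: -93610000/37442161 + 54219200/37442161 + 39390800/37442161 = 0 — confirming B is simple. So B^2 = -25/4.
Answer: rotation, certificate B^2 = -25/4. Check the certificate: B^2 = -25/4, and that sign is decisive whatever form B takes.


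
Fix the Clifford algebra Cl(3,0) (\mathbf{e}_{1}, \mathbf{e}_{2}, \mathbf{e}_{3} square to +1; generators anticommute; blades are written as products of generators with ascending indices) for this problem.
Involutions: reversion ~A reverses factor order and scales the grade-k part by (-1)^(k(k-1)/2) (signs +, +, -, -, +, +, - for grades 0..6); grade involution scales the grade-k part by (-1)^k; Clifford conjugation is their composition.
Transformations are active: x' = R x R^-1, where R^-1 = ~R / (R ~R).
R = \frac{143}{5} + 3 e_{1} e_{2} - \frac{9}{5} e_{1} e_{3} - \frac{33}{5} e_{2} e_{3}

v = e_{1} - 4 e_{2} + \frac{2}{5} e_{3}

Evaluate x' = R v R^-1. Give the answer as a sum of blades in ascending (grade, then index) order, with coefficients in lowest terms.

~R = \frac{143}{5} - 3 e_{1} e_{2} + \frac{9}{5} e_{1} e_{3} + \frac{33}{5} e_{2} e_{3}, and R ~R = \frac{21844}{25}, so R^-1 = ~R / (\frac{21844}{25}).
R v = \frac{397}{25} e_{1} - \frac{3001}{25} e_{2} - \frac{329}{25} e_{3} - \frac{63}{5} e_{1} e_{2} e_{3}
Answer: \frac{146}{635} e_{1} - \frac{2483}{635} e_{2} - \frac{856}{635} e_{3}


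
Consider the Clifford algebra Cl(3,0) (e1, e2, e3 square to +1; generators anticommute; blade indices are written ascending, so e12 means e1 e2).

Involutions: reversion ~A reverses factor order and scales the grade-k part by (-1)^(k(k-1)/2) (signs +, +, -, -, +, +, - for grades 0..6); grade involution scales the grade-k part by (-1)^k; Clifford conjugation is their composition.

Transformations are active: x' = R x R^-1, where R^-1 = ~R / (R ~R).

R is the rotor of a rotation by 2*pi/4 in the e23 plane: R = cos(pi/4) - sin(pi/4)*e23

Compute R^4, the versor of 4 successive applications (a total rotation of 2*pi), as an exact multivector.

The rotor phase is half the rotation angle and phases add under composition, so 4 steps in the e23 plane accumulate phase 4*(pi/4) = pi: R^4 = cos(pi) - sin(pi)*e23.
cos(pi) = -1 and sin(pi) = 0, so R^4 = -1. The total rotation 2*pi is 1 full turn, so every vector returns to itself, yet the rotor is -1, on the OTHER sheet of the double cover (an odd number of 2*pi turns).
Answer: -1


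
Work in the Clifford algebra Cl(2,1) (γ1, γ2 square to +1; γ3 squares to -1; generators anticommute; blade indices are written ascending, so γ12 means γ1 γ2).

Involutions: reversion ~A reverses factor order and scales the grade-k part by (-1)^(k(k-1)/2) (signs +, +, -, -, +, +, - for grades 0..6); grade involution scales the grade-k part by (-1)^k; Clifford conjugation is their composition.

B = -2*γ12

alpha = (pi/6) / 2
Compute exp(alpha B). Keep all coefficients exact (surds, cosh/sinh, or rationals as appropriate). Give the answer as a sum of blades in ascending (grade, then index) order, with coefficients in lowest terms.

B^2 = (-2)^2*(γ12)^2 = 4*(-1) = -4 (a basis 2-blade squares to minus the product of its generators' squares).
B^2 = -4 — circular case — the even/odd split gives cos and sin: l = 2, alpha*l = pi/6, so exp(alpha B) = cos(pi/6) + (sin(pi/6)/2)*B = sqrt(3)/2 + (1/4)*B.
Answer: sqrt(3)/2 - 1/2*γ12


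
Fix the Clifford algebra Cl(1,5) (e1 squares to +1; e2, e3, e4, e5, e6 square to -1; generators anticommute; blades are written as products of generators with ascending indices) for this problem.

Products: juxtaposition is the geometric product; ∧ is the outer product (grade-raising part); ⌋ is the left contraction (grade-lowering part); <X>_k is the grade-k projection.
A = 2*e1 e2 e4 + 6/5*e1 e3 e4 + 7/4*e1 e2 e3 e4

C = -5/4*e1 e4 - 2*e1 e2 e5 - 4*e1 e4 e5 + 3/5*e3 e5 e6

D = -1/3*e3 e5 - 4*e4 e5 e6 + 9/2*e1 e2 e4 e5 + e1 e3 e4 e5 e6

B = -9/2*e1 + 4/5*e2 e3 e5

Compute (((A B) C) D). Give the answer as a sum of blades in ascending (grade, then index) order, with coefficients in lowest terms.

step 1: -9*e2 e4 - 27/5*e3 e4 - 7/5*e1 e4 e5 + 63/8*e2 e3 e4 + 24/25*e1 e2 e4 e5 - 8/5*e1 e3 e4 e5
step 2: -28/5 - 96/25*e2 + 32/5*e3 + 48/25*e4 + 7/4*e5 - 45/4*e1 e2 - 27/4*e1 e3 - 14/5*e2 e4 + 6/5*e2 e5 - 2*e3 e5 - 315/32*e1 e2 e3 - 36*e1 e2 e5 - 108/5*e1 e3 e5 + 18*e1 e4 e5 - 24/25*e1 e4 e6 - 16/5*e2 e3 e4 - 81/25*e4 e5 e6 - 63/2*e1 e2 e3 e5 - 63/4*e1 e3 e4 e5 + 21/25*e1 e3 e4 e6 + 189/40*e2 e4 e5 e6 + 54/5*e1 e2 e3 e4 e5 - 72/125*e1 e2 e3 e4 e6 + 27/5*e2 e3 e4 e5 e6
step 3: 922/75 - 36/5*e1 - 999/10*e2 - 2951/60*e3 - 162*e4 + 223/75*e5 + 63/4*e6 - 159/10*e1 e2 - 81/25*e1 e3 + 213/20*e1 e4 + 1419/100*e1 e5 + 4059/80*e1 e6 + 391/8*e2 e3 + 72/125*e2 e5 + 54/5*e2 e6 - 567/4*e3 e4 + 68/75*e3 e5 - 18*e3 e6 - 405/8*e4 e5 - 143/5*e4 e6 + 192/25*e5 e6 + 291/40*e1 e2 e3 + 171/40*e1 e2 e4 - 9537/800*e1 e2 e5 + 729/50*e1 e2 e6 + 6*e1 e3 e4 + 276/25*e1 e3 e5 - 873/10*e1 e3 e6 - 432/25*e1 e4 e5 - 2*e1 e4 e6 - 486/5*e2 e3 e4 + 32/25*e2 e3 e5 + 16/15*e2 e4 e5 + 249/10*e2 e4 e6 - 172/25*e2 e5 e6 - 69851/1600*e3 e4 e5 + 173/25*e3 e4 e6 + 324/125*e3 e5 e6 + 313/20*e4 e5 e6 - 9*e1 e2 e3 e4 + 3027/500*e1 e2 e3 e5 + 216/5*e1 e2 e3 e6 - 126/5*e1 e2 e4 e5 + 144*e1 e2 e4 e6 - 16/5*e1 e2 e5 e6 + 1763/20*e1 e3 e4 e6 - 48/25*e1 e3 e5 e6 + 153/25*e1 e4 e5 e6 - 3757/120*e2 e3 e4 e5 + 1503/40*e2 e3 e4 e6 - 829/50*e2 e3 e5 e6 + 20163/800*e2 e4 e5 e6 - 128/5*e3 e4 e5 e6 + 144/5*e1 e2 e3 e4 e5 + 624/5*e1 e2 e3 e4 e6 - 14/5*e1 e2 e3 e5 e6 + 5649/125*e1 e2 e4 e5 e6 + 527/25*e1 e3 e4 e5 e6 + 45/4*e2 e3 e4 e5 e6 + 8643/200*e1 e2 e3 e4 e5 e6
Answer: 922/75 - 36/5*e1 - 999/10*e2 - 2951/60*e3 - 162*e4 + 223/75*e5 + 63/4*e6 - 159/10*e1 e2 - 81/25*e1 e3 + 213/20*e1 e4 + 1419/100*e1 e5 + 4059/80*e1 e6 + 391/8*e2 e3 + 72/125*e2 e5 + 54/5*e2 e6 - 567/4*e3 e4 + 68/75*e3 e5 - 18*e3 e6 - 405/8*e4 e5 - 143/5*e4 e6 + 192/25*e5 e6 + 291/40*e1 e2 e3 + 171/40*e1 e2 e4 - 9537/800*e1 e2 e5 + 729/50*e1 e2 e6 + 6*e1 e3 e4 + 276/25*e1 e3 e5 - 873/10*e1 e3 e6 - 432/25*e1 e4 e5 - 2*e1 e4 e6 - 486/5*e2 e3 e4 + 32/25*e2 e3 e5 + 16/15*e2 e4 e5 + 249/10*e2 e4 e6 - 172/25*e2 e5 e6 - 69851/1600*e3 e4 e5 + 173/25*e3 e4 e6 + 324/125*e3 e5 e6 + 313/20*e4 e5 e6 - 9*e1 e2 e3 e4 + 3027/500*e1 e2 e3 e5 + 216/5*e1 e2 e3 e6 - 126/5*e1 e2 e4 e5 + 144*e1 e2 e4 e6 - 16/5*e1 e2 e5 e6 + 1763/20*e1 e3 e4 e6 - 48/25*e1 e3 e5 e6 + 153/25*e1 e4 e5 e6 - 3757/120*e2 e3 e4 e5 + 1503/40*e2 e3 e4 e6 - 829/50*e2 e3 e5 e6 + 20163/800*e2 e4 e5 e6 - 128/5*e3 e4 e5 e6 + 144/5*e1 e2 e3 e4 e5 + 624/5*e1 e2 e3 e4 e6 - 14/5*e1 e2 e3 e5 e6 + 5649/125*e1 e2 e4 e5 e6 + 527/25*e1 e3 e4 e5 e6 + 45/4*e2 e3 e4 e5 e6 + 8643/200*e1 e2 e3 e4 e5 e6


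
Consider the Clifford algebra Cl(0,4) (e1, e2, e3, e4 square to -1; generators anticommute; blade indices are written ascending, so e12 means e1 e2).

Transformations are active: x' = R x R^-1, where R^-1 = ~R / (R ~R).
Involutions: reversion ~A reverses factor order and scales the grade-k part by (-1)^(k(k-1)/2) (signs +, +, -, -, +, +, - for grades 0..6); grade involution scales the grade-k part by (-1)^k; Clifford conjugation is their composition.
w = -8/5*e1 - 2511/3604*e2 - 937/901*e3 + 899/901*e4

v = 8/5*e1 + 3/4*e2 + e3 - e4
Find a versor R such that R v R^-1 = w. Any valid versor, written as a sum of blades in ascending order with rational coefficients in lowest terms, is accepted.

A norm check does it: q(v) = q(w) = -2049/400, hence R = v + w = 48/901*e2 - 36/901*e3 - 2/901*e4 realises the map — parallel part kept, (v - w)/2 negated, v carried to w.
Answer: 48/901*e2 - 36/901*e3 - 2/901*e4


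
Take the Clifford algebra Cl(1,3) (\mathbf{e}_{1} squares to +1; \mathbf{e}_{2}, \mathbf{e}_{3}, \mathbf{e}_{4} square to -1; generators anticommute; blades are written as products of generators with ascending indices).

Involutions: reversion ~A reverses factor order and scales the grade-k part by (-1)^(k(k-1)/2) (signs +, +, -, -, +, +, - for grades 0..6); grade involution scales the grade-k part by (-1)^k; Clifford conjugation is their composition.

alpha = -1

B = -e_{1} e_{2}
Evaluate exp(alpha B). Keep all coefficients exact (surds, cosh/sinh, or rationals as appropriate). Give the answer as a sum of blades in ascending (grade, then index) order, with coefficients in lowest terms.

B^2 = (-1)^2*(e_{1} e_{2})^2 = 1*(+1) = 1 (a basis 2-blade squares to minus the product of its generators' squares).
B^2 = 1 — B^2 > 0, so the exponential closes hyperbolically: l = 1, alpha*l = -1, so exp(alpha B) = cosh(-1) + (sinh(-1)/1)*B = \cosh{\left(1 \right)} + (- \sinh{\left(1 \right)})*B.
Answer: \cosh{\left(1 \right)} + \sinh{\left(1 \right)} e_{1} e_{2}


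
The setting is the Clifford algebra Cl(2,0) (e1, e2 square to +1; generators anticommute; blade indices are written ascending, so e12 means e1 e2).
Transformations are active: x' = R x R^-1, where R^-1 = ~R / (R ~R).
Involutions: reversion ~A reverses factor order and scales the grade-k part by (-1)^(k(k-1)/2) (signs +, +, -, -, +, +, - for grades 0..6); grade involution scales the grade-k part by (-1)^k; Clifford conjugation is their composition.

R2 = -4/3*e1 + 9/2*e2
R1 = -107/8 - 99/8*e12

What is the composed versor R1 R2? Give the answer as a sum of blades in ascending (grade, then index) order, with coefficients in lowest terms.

Distribute over the terms of R1 (each basis-blade product reordered to ascending indices, repeated generators contracted through their squares):
(-107/8) R2 = 107/6*e1 - 963/16*e2
(-99/8*e12) R2 = -891/16*e1 - 33/2*e2
Summing the partial products and collecting blades:
Answer: -1817/48*e1 - 1227/16*e2


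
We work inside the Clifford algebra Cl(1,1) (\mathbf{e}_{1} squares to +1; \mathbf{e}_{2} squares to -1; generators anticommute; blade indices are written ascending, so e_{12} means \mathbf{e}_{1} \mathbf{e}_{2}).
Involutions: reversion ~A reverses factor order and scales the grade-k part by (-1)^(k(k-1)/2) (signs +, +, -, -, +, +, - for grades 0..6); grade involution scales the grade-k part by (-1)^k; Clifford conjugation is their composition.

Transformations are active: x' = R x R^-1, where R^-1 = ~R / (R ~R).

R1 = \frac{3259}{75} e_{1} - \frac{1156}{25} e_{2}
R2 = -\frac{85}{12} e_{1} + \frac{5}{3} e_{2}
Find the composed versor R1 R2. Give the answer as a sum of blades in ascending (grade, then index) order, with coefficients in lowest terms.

Distribute over the terms of R1 (each basis-blade product reordered to ascending indices, repeated generators contracted through their squares):
(\frac{3259}{75} e_{1}) R2 = -\frac{55403}{180} + \frac{3259}{45} e_{12}
(-\frac{1156}{25} e_{2}) R2 = \frac{1156}{15} - \frac{4913}{15} e_{12}
Summing the partial products and collecting blades:
Answer: -\frac{41531}{180} - \frac{2296}{9} e_{12}


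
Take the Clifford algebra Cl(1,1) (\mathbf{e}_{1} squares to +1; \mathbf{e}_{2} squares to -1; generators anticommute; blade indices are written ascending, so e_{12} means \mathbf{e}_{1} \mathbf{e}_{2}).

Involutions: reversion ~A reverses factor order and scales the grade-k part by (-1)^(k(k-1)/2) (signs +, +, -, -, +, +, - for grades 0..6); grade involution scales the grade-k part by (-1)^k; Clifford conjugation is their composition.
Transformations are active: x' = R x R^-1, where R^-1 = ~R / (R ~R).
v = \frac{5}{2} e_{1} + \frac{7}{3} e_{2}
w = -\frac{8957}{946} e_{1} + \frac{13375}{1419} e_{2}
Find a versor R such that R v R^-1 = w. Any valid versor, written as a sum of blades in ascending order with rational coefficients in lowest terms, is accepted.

Reasoning: v^2 = w^2 = \frac{29}{36} since conjugation preserves the quadratic form; R = v + w = -\frac{3296}{473} e_{1} + \frac{5562}{473} e_{2} is then valid when invertible, keeping its own part and reversing (v - w)/2.
Answer: -\frac{3296}{473} e_{1} + \frac{5562}{473} e_{2}


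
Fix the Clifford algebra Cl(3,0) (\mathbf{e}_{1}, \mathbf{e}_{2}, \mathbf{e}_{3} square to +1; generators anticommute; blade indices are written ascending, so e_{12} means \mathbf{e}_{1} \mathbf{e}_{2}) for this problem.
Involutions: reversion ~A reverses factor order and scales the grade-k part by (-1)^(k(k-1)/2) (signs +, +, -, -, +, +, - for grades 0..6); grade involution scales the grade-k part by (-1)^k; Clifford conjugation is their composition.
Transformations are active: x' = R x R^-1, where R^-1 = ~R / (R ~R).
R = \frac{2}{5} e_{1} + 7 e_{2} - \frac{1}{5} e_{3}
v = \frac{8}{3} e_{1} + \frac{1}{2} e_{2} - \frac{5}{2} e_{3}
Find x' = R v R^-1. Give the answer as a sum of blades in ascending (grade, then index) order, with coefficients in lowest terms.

~R = \frac{2}{5} e_{1} + 7 e_{2} - \frac{1}{5} e_{3}, and R ~R = \frac{246}{5}, so R^-1 = ~R / (\frac{246}{5}).
R v = \frac{76}{15} - \frac{277}{15} e_{12} - \frac{7}{15} e_{13} - \frac{87}{5} e_{23}
Answer: -\frac{4768}{1845} e_{1} + \frac{695}{738} e_{2} + \frac{9073}{3690} e_{3}


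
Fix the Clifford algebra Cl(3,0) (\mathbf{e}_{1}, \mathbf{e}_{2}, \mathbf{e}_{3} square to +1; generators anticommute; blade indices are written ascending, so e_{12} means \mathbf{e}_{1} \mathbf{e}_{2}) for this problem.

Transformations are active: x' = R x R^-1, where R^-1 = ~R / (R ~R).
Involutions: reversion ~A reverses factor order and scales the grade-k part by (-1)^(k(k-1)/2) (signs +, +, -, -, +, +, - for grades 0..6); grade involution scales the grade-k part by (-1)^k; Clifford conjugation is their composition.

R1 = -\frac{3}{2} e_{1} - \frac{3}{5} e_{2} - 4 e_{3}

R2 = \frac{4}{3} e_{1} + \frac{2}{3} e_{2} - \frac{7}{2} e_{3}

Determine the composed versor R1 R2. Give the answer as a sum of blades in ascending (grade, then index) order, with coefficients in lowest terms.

Distribute over the terms of R1 (each basis-blade product reordered to ascending indices, repeated generators contracted through their squares):
(-\frac{3}{2} e_{1}) R2 = -2 - e_{12} + \frac{21}{4} e_{13}
(-\frac{3}{5} e_{2}) R2 = -\frac{2}{5} + \frac{4}{5} e_{12} + \frac{21}{10} e_{23}
(-4 e_{3}) R2 = 14 + \frac{16}{3} e_{13} + \frac{8}{3} e_{23}
Summing the partial products and collecting blades:
Answer: \frac{58}{5} - \frac{1}{5} e_{12} + \frac{127}{12} e_{13} + \frac{143}{30} e_{23}


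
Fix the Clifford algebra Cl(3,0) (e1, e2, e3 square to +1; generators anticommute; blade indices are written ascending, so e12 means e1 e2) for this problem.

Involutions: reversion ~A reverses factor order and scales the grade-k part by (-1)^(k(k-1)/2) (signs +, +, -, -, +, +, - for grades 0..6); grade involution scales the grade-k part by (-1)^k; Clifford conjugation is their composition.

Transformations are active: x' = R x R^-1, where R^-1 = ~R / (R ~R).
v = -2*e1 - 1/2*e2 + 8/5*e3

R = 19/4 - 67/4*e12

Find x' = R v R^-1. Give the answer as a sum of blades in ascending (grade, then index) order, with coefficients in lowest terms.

~R = 19/4 + 67/4*e12, and R ~R = 2425/8, so R^-1 = ~R / (2425/8).
R v = -9/8*e1 - 287/8*e2 + 38/5*e3 - 134/5*e123
Answer: 9529/4850*e1 - 1514/2425*e2 + 8/5*e3


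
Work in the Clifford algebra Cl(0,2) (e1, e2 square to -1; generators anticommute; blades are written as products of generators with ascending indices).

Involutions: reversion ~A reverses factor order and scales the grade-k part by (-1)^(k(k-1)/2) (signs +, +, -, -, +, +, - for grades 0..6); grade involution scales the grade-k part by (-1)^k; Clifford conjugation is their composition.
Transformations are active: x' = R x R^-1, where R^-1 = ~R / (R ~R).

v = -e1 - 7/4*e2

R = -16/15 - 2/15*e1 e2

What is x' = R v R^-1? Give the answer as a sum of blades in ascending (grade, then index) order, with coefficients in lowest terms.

~R = -16/15 + 2/15*e1 e2, and R ~R = 52/45, so R^-1 = ~R / (52/45).
R v = 5/6*e1 + 2*e2
Answer: -7/13*e1 - 101/52*e2


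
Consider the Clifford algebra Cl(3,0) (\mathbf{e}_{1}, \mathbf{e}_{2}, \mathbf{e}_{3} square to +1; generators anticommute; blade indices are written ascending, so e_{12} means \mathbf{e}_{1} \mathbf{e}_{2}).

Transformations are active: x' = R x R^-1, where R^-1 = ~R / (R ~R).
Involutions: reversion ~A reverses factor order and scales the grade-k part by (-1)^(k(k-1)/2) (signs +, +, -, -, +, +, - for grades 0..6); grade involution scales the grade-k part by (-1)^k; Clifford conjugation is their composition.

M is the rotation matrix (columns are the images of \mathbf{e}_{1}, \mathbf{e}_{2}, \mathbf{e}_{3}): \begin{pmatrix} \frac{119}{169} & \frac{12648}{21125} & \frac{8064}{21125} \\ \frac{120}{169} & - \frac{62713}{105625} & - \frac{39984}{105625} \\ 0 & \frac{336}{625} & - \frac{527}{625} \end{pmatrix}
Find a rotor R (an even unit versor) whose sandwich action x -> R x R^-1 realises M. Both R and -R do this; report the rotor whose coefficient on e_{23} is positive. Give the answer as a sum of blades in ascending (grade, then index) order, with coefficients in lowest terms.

Method: write R = a + b12*e_{12} + b13*e_{13} + b23*e_{23} with a^2 + b12^2 + b13^2 + b23^2 = 1 (so R^-1 = ~R). Expanding the columns R e_j ~R gives tr M = 4a^2 - 1 and, from the antisymmetric part, M21 - M12 = -4a*b12, M13 - M31 = 4a*b13, M32 - M23 = -4a*b23.
Here tr M = -\frac{77401}{105625}, so a^2 = (1 + tr M)/4 = \frac{7056}{105625} and a = ±\frac{84}{325}. Taking a = \frac{84}{325}: M21 - M12 = \frac{2352}{21125}, M13 - M31 = \frac{8064}{21125}, M32 - M23 = \frac{96768}{105625}, giving b12 = -\frac{7}{65}, b13 = \frac{24}{65}, b23 = -\frac{288}{325}, i.e. R = \frac{84}{325} - \frac{7}{65} e_{12} + \frac{24}{65} e_{13} - \frac{288}{325} e_{23}.
Its e_{23} coefficient is negative, so report the other preimage -R.
Answer: -\frac{84}{325} + \frac{7}{65} e_{12} - \frac{24}{65} e_{13} + \frac{288}{325} e_{23}. Sheet selection: the two-to-one cover makes ±R indistinguishable at the matrix level (trace -\frac{77401}{105625}), so uniqueness comes from the required sign on e_{23}.


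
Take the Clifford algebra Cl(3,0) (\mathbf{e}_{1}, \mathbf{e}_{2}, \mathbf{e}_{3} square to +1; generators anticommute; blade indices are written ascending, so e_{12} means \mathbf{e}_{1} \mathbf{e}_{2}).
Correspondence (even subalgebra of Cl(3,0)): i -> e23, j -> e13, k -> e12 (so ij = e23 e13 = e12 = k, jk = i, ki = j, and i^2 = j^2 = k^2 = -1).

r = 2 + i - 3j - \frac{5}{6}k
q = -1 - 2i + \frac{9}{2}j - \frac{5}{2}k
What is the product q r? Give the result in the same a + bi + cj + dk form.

In blades: q = -1 - \frac{5}{2} e_{12} + \frac{9}{2} e_{13} - 2 e_{23}, r = 2 - \frac{5}{6} e_{12} - 3 e_{13} + e_{23}.
Distribute q over r term by term (generator squares from the signature, products reordered to ascending indices): (-1)*r = -2 + \frac{5}{6} e_{12} + 3 e_{13} - e_{23}; (-\frac{5}{2} e_{12})*r = -\frac{25}{12} - 5 e_{12} - \frac{5}{2} e_{13} - \frac{15}{2} e_{23}; (\frac{9}{2} e_{13})*r = \frac{27}{2} - \frac{9}{2} e_{12} + 9 e_{13} - \frac{15}{4} e_{23}; (-2 e_{23})*r = 2 + 6 e_{12} - \frac{5}{3} e_{13} - 4 e_{23}.
Sum: \frac{137}{12} - \frac{8}{3} e_{12} + \frac{47}{6} e_{13} - \frac{65}{4} e_{23}; translating back through the correspondence:
Answer: \frac{137}{12} - \frac{65}{4}i + \frac{47}{6}j - \frac{8}{3}k


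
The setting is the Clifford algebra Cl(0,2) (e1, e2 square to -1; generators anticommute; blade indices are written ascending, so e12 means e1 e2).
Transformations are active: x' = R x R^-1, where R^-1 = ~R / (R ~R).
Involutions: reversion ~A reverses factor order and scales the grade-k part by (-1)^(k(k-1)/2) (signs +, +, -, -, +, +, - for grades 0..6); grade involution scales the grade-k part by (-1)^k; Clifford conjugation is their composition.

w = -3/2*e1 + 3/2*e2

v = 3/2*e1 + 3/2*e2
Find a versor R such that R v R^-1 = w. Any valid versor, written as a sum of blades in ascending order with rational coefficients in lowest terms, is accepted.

Since q(v) = q(w) = -9/2, the sum R = v + w = 3*e2 does the job whenever invertible.
Answer: 3*e2
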